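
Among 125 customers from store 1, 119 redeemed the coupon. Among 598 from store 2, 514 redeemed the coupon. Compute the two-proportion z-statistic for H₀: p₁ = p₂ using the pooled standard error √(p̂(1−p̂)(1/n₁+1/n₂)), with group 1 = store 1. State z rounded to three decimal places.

p̂₁ = 119/125 = 0.95200, p̂₂ = 514/598 = 0.85953.
Pooled p̂ = (119+514)/(125+598) = 633/723 = 0.87552.
SE = √[p̂(1−p̂)(1/n₁+1/n₂)] = √[0.87552·0.12448·(1/125+1/598)] ≈ 0.032467.
z = 0.09247/0.032467 = 2.848.

z = 2.848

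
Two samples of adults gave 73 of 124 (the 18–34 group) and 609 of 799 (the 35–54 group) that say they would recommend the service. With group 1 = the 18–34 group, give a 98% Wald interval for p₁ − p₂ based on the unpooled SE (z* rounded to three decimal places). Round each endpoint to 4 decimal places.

(-0.2821, -0.0649)

p̂₁ = 0.58871, p̂₂ = 0.76220, so the observed difference is -0.17349.
Unpooled SE = √(p̂₁(1−p̂₁)/n₁ + p̂₂(1−p̂₂)/n₂) = √(0.001952666 + 0.000226846) = 0.046685.
For 98% confidence, z* = 2.326. Margin = 2.326·0.046685 = 0.10859.
Interval: -0.17349 ± 0.10859 → (-0.2821, -0.0649).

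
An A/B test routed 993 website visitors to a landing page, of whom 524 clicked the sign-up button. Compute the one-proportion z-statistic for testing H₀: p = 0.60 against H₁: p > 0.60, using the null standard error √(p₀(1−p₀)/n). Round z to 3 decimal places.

p̂ = 524/993 = 0.52769.
Null standard error: √(0.60·0.40/993) = √0.000241692 = 0.015546.
Test statistic: z = -0.07231/0.015546 = -4.651.

z = -4.651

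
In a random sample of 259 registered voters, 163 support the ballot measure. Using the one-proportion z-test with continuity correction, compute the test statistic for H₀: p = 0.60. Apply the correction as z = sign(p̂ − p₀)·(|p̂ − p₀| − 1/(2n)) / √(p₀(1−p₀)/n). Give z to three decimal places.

z = 0.901

Sample proportion p̂ = 163/259 = 0.62934. p̂ − p₀ = 0.029344.
Continuity correction 1/(2n) = 1/518 = 0.001931.
Corrected numerator: |0.029344| − 0.001931 = 0.027413.
Under H₀, SE = √(p₀(1−p₀)/n) = √(0.60·0.40/259) = √0.000926641 = 0.030441.
z = +0.027413/0.030441 = 0.901.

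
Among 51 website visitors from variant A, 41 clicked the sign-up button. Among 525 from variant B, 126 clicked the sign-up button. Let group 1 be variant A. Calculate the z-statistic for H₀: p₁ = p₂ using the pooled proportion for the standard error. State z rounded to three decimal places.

z = 8.474

p̂₁ = 41/51 = 0.80392, p̂₂ = 126/525 = 0.24000.
Pooling: p̂ = 167/576 = 0.28993.
Pooled SE = √[0.2058708·0.02151261] ≈ 0.066549.
z = (p̂₁ − p̂₂)/SE = (0.80392 − 0.24000)/0.066549 = 0.56392/0.066549 = 8.474.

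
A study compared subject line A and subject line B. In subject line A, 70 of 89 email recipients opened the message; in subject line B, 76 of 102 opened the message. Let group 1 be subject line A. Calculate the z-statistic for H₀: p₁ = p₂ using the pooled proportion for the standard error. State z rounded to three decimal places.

z = 0.673

p̂₁ = 70/89 = 0.78652, p̂₂ = 76/102 = 0.74510.
Pooled p̂ = (70+76)/(89+102) = 146/191 = 0.76440.
Pooled SE = √[0.1800937·0.02103988] ≈ 0.061556.
z = (p̂₁ − p̂₂)/SE = (0.78652 − 0.74510)/0.061556 = 0.04142/0.061556 = 0.673.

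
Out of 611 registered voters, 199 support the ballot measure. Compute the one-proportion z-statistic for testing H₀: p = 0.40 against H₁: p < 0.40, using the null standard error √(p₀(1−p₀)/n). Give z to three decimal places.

The sample proportion is 199/611 = 0.32570.
SE₀ = √(0.40·0.60/611) = 0.019819.
z = (0.32570 − 0.40)/0.019819 = -0.07430/0.019819 = -3.749.

z = -3.749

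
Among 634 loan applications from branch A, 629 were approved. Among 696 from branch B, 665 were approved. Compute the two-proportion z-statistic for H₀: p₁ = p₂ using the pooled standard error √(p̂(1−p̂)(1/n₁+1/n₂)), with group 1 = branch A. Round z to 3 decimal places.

Sample proportions: p̂₁ = 629/634 = 0.99211 and p̂₂ = 665/696 = 0.95546.
Pooling: p̂ = 1294/1330 = 0.97293.
SE = √[p̂(1−p̂)(1/n₁+1/n₂)] = √[0.97293·0.02707·(1/634+1/696)] ≈ 0.008909.
z = (p̂₁ − p̂₂)/SE = (0.99211 − 0.95546)/0.008909 = 0.03665/0.008909 = 4.114.

z = 4.114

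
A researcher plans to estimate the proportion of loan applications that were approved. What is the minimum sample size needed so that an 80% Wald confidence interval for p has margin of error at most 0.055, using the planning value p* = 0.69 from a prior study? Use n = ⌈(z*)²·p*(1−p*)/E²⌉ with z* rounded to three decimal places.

For 80% confidence, z* = 1.282.
p*(1−p*) = 0.2139.
(z*)²·p*(1−p*)/E² = 1.643524·0.2139/0.003025 = 116.215.
⌈116.215⌉ = 117.

n = 117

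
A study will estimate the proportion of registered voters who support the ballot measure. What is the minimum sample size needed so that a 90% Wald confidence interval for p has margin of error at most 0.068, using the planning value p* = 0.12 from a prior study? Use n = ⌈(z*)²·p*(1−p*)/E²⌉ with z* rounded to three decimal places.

The 90% critical value is z* = 1.645.
p*(1−p*) = 0.12·0.88 = 0.1056.
(z*)²·p*(1−p*)/E² = 2.706025·0.1056/0.004624 = 61.798.
⌈61.798⌉ = 62.

n = 62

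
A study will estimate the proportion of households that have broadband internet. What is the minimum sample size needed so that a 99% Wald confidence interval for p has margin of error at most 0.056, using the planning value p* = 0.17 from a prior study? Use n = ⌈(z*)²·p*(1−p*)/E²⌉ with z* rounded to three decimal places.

n = 299

The 99% critical value is z* = 2.576.
p*(1−p*) = 0.17·0.83 = 0.1411.
(z*)²·p*(1−p*)/E² = 6.635776·0.1411/0.003136 = 298.568.
⌈298.568⌉ = 299.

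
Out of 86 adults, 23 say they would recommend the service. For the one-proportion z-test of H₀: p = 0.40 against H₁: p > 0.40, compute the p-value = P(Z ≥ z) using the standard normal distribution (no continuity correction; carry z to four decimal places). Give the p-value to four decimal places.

With x = 23 successes in n = 86, p̂ = 0.26744.
Under H₀, SE = √(p₀(1−p₀)/n) = √(0.40·0.60/86) = √0.002790698 = 0.052827.
z = (p̂ − p₀)/SE = (23/86 − 0.40)/0.052827 ≈ -2.5093.
From the standard normal, P(Z ≥ z) = 0.9940.

p-value = 0.9940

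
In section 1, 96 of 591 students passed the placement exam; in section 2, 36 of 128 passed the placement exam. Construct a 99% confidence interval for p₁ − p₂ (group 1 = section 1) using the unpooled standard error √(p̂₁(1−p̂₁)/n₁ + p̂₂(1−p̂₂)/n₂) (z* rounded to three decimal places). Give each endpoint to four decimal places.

(-0.2284, -0.0092)

p̂₁ = 96/591 = 0.16244, p̂₂ = 36/128 = 0.28125; p̂₁ − p̂₂ = -0.11881.
SE = √(0.000230205 + 0.001579285) = √0.001809490 = 0.042538.
For 99% confidence, z* = 2.576. Margin = 2.576·0.042538 = 0.10958.
CI: -0.11881 ± 0.10958 = (-0.2284, -0.0092).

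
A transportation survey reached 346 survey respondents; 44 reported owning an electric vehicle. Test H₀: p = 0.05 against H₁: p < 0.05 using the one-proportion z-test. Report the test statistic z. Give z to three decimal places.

p̂ = 44/346 = 0.12717.
Null standard error: √(0.05·0.95/346) = √0.000137283 = 0.011717.
z = (p̂ − p₀)/SE = (0.12717 − 0.05)/0.011717 = 6.586.

z = 6.586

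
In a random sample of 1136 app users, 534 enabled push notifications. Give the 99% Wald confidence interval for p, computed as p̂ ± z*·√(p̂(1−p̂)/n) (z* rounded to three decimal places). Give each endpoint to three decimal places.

The sample proportion is 534/1136 = 0.47007.
Standard error of p̂: √(0.249104/1136) = √0.000219282 = 0.014808.
z* = 2.576 at the 99% level.
Margin = 2.576·0.014808 = 0.03815.
So the interval runs from 0.432 to 0.508.

(0.432, 0.508)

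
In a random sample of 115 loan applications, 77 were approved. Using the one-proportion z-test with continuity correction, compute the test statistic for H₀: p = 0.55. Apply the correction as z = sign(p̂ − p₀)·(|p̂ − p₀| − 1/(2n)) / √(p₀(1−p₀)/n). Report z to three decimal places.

z = 2.484

Sample proportion p̂ = 77/115 = 0.66957. p̂ − p₀ = 0.119565.
1/(2n) = 0.004348.
Corrected numerator: |0.119565| − 0.004348 = 0.115217.
Under H₀, SE = √(p₀(1−p₀)/n) = √(0.55·0.45/115) = √0.002152174 = 0.046392.
z = (+)0.115217/0.046392 = 2.484.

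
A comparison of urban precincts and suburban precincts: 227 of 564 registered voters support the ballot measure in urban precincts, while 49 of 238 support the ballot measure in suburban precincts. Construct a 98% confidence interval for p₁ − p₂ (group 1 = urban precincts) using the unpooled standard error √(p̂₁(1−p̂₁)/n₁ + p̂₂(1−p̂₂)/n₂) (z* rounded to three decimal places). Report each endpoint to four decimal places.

p̂₁ = 227/564 = 0.40248, p̂₂ = 49/238 = 0.20588; p̂₁ − p̂₂ = 0.19660.
SE = √(0.000426401 + 0.000686953) = √0.001113354 = 0.033367.
The 98% critical value is z* = 2.326. Margin = 2.326·0.033367 = 0.07761.
Interval: 0.19660 ± 0.07761 → (0.1190, 0.2742).

(0.1190, 0.2742)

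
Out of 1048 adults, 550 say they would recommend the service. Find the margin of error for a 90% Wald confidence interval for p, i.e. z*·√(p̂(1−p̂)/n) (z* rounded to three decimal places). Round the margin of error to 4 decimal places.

ME = 0.0254

With x = 550 successes in n = 1048, p̂ = 0.52481.
SE = √(p̂(1−p̂)/n) = √(0.249385/1048) = 0.015426.
For 90% confidence, z* = 1.645.
Margin of error = z*·SE = 1.645 × 0.015426 = 0.0254.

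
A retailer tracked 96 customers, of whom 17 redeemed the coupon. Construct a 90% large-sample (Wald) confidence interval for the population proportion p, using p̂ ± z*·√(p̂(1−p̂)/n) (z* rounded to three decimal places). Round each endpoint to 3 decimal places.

With x = 17 successes in n = 96, p̂ = 0.17708.
Standard error of p̂: √(0.145725/96) = √0.001517967 = 0.038961.
For 90% confidence, z* = 1.645.
Margin = 1.645·0.038961 = 0.06409.
CI: 0.17708 ± 0.06409 = (0.113, 0.241).

(0.113, 0.241)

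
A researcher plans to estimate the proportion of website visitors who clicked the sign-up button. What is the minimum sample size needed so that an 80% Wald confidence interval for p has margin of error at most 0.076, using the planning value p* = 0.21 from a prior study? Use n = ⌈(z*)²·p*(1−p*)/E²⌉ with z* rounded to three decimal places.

z* = 1.282 at the 80% level.
p*(1−p*) = 0.1659.
Required n before rounding: 1.643524 × 0.1659 / 0.076² = 47.206.
Rounding up, n = 48.

n = 48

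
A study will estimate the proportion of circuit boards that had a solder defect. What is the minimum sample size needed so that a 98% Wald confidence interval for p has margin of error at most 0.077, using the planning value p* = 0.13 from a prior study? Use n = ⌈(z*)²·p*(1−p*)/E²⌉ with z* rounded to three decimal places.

n = 104

z* = 2.326 at the 98% level.
p*(1−p*) = 0.13·0.87 = 0.1131.
(z*)²·p*(1−p*)/E² = 5.410276·0.1131/0.005929 = 103.205.
⌈103.205⌉ = 104.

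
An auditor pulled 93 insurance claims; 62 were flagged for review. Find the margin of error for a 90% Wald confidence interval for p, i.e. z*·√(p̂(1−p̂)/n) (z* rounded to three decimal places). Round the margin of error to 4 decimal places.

ME = 0.0804

p̂ = 62/93 = 0.66667.
SE = √(p̂(1−p̂)/n) = √(0.222222/93) = 0.048882.
z* = 1.645 at the 90% level.
ME = 1.645·0.048882 = 0.0804.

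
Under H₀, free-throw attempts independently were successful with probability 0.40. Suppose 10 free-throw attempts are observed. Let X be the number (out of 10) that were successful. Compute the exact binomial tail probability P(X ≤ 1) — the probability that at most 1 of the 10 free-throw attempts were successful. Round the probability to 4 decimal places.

X is binomial with n = 10 and p = 0.40.
P(X ≤ 1) = C(10,0)·0.40^0·0.60^10 + C(10,1)·0.40^1·0.60^9.
= 0.006047 + 0.040311 = 0.0464.

P = 0.0464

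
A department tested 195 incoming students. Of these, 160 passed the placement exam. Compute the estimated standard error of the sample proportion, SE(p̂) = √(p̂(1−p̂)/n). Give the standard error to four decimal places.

SE = 0.0275

Sample proportion p̂ = 160/195 = 0.82051.
p̂(1−p̂) = 0.147273.
SE = √(0.147273/195) = 0.0275.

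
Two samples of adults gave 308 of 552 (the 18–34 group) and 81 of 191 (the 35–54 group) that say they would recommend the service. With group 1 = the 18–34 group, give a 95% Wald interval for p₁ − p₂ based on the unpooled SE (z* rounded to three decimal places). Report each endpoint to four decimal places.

p̂₁ = 308/552 = 0.55797, p̂₂ = 81/191 = 0.42408; p̂₁ − p̂₂ = 0.13389.
SE = √(0.000446810 + 0.001278726) = √0.001725536 = 0.041540.
The 95% critical value is z* = 1.960. Margin of error = 0.08142.
Interval: 0.13389 ± 0.08142 → (0.0525, 0.2153).

(0.0525, 0.2153)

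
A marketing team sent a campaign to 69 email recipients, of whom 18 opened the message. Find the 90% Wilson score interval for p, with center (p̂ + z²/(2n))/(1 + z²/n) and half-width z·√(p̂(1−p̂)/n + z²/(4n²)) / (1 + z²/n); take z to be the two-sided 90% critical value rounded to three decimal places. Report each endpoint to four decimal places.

(0.1841, 0.3557)

Here p̂ = 18/69 = 0.26087 and z = 1.645 (z² = 2.706025).
Denominator 1 + z²/n = 1 + 2.706025/69 = 1.039218.
Center = (0.26087 + 0.019609)/1.039218 = 0.26989.
Radicand: p̂(1−p̂)/n + z²/(4n²) = 0.002794444 + 0.000142093 = 0.002936537.
Half-width = z·√(radicand)/denom = 1.645·0.054190/1.039218 = 0.08578.
CI: 0.26989 ± 0.08578 = (0.1841, 0.3557).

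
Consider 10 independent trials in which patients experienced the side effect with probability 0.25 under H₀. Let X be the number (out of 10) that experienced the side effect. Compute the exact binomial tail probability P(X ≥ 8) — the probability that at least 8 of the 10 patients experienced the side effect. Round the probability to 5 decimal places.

X ~ Binomial(n=10, p=0.25).
P(X ≥ 8) = C(10,8)·0.25^8·0.75^2 + C(10,9)·0.25^9·0.75^1 + C(10,10)·0.25^10·0.75^0.
= 0.000386 + 0.000029 + 0.000001 = 0.00042.

P = 0.00042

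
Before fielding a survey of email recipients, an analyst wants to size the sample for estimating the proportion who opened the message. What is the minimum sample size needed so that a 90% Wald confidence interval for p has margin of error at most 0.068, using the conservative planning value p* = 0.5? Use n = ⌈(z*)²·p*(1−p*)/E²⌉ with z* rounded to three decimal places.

n = 147

z* = 1.645 at the 90% level.
p*(1−p*) = 0.2500.
Required n before rounding: 2.706025 × 0.2500 / 0.068² = 146.303.
Rounding up, n = 147.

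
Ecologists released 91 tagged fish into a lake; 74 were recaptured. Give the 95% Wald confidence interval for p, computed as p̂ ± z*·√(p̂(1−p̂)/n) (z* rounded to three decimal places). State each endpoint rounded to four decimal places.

(0.7331, 0.8933)

With x = 74 successes in n = 91, p̂ = 0.81319.
SE = √(p̂(1−p̂)/n) = √(0.151914/91) = 0.040858.
For 95% confidence, z* = 1.960.
Margin = 1.960·0.040858 = 0.08008.
So the interval runs from 0.7331 to 0.8933.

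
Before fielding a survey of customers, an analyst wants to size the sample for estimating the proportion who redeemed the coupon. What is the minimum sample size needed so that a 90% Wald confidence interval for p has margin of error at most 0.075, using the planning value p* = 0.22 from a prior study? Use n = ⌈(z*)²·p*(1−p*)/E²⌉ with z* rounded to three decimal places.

For 90% confidence, z* = 1.645.
p*(1−p*) = 0.1716.
(z*)²·p*(1−p*)/E² = 2.706025·0.1716/0.005625 = 82.552.
⌈82.552⌉ = 83.

n = 83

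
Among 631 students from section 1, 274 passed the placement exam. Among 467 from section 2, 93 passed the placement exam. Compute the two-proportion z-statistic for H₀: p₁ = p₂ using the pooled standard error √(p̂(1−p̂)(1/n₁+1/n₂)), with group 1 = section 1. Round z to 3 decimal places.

Sample proportions: p̂₁ = 274/631 = 0.43423 and p̂₂ = 93/467 = 0.19914.
Pooled p̂ = (274+93)/(631+467) = 367/1098 = 0.33424.
SE = √[p̂(1−p̂)(1/n₁+1/n₂)] = √[0.33424·0.66576·(1/631+1/467)] ≈ 0.028795.
z = (p̂₁ − p̂₂)/SE = (0.43423 − 0.19914)/0.028795 = 0.23509/0.028795 = 8.164.

z = 8.164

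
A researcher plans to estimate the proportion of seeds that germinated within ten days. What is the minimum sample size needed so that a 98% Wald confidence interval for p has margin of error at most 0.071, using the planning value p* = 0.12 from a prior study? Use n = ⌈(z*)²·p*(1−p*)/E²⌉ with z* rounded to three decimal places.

The 98% critical value is z* = 2.326.
p*(1−p*) = 0.1056.
Required n before rounding: 5.410276 × 0.1056 / 0.071² = 113.336.
Rounding up, n = 114.

n = 114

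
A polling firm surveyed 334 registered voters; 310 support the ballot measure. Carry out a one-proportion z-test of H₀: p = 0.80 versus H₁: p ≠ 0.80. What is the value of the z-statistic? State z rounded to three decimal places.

z = 5.855

The sample proportion is 310/334 = 0.92814.
Under H₀, SE = √(p₀(1−p₀)/n) = √(0.80·0.20/334) = √0.000479042 = 0.021887.
z = (0.92814 − 0.80)/0.021887 = 0.12814/0.021887 = 5.855.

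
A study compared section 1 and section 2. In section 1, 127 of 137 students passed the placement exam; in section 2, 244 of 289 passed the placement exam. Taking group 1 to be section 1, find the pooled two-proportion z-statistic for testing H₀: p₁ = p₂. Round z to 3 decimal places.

z = 2.378

p̂₁ = 127/137 = 0.92701, p̂₂ = 244/289 = 0.84429.
Pooled p̂ = (127+244)/(137+289) = 371/426 = 0.87089.
Pooled SE = √[0.1124391·0.01075948] ≈ 0.034782.
z = (p̂₁ − p̂₂)/SE = (0.92701 − 0.84429)/0.034782 = 0.08272/0.034782 = 2.378.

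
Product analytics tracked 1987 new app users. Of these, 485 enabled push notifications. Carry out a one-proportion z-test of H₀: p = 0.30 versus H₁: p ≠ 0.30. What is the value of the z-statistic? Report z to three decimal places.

z = -5.439

p̂ = 485/1987 = 0.24409.
Null standard error: √(0.30·0.70/1987) = √0.000105687 = 0.010280.
z = (0.24409 − 0.30)/0.010280 = -0.05591/0.010280 = -5.439.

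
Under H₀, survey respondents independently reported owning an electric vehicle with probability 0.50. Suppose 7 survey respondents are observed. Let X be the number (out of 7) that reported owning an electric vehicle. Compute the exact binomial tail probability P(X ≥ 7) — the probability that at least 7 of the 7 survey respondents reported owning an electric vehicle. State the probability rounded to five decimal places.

X is binomial with n = 7 and p = 0.50.
P(X ≥ 7) = C(7,7)·0.50^7·0.50^0.
= 0.007812 = 0.00781.

P = 0.00781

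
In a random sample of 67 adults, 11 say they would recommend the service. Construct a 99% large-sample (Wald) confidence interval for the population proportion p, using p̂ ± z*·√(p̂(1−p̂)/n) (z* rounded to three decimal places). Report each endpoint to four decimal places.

Sample proportion p̂ = 11/67 = 0.16418.
Standard error of p̂: √(0.137224/67) = √0.002048124 = 0.045256.
The 99% critical value is z* = 2.576.
Margin = 2.576·0.045256 = 0.11658.
So the interval runs from 0.0476 to 0.2808.

(0.0476, 0.2808)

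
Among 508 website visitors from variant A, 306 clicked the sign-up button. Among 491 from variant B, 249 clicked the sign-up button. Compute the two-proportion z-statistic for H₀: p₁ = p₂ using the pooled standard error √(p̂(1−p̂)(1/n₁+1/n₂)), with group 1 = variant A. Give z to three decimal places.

z = 3.028

p̂₁ = 306/508 = 0.60236, p̂₂ = 249/491 = 0.50713.
Pooling: p̂ = 555/999 = 0.55556.
SE = √[p̂(1−p̂)(1/n₁+1/n₂)] = √[0.55556·0.44444·(1/508+1/491)] ≈ 0.031447.
z = 0.09523/0.031447 = 3.028.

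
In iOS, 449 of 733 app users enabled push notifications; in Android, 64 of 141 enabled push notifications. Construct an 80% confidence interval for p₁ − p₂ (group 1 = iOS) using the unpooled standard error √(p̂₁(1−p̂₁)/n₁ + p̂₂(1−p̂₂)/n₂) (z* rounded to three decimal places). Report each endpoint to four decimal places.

p̂₁ = 0.61255, p̂₂ = 0.45390, so the observed difference is 0.15865.
SE = √(0.000323782 + 0.001757978) = √0.002081760 = 0.045626.
z* = 1.282 at the 80% level. Margin = 1.282·0.045626 = 0.05849.
So the interval runs from 0.1002 to 0.2171.

(0.1002, 0.2171)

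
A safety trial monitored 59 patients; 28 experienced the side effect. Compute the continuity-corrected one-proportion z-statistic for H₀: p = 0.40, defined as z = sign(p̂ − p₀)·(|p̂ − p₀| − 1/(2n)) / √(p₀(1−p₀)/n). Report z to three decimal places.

With x = 28 successes in n = 59, p̂ = 0.47458. p̂ − p₀ = 0.074576.
1/(2n) = 0.008475.
Corrected numerator: |0.074576| − 0.008475 = 0.066101.
SE₀ = √(0.40·0.60/59) = 0.063779.
z = (+)0.066101/0.063779 = 1.036.

z = 1.036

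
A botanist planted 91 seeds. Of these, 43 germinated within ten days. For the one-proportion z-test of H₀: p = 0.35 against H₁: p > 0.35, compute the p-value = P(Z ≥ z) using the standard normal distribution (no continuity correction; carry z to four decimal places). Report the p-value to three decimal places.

Sample proportion p̂ = 43/91 = 0.47253.
Null standard error: √(0.35·0.65/91) = √0.002500000 = 0.050000.
z = (p̂ − p₀)/SE = (43/91 − 0.35)/0.050000 ≈ 2.4505.
From the standard normal, P(Z ≥ z) = 0.007.

p-value = 0.007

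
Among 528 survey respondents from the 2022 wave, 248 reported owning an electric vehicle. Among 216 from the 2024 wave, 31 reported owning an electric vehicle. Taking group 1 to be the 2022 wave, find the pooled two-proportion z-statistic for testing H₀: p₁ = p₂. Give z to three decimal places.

z = 8.342

p̂₁ = 248/528 = 0.46970, p̂₂ = 31/216 = 0.14352.
Pooling: p̂ = 279/744 = 0.37500.
SE = √[p̂(1−p̂)(1/n₁+1/n₂)] = √[0.37500·0.62500·(1/528+1/216)] ≈ 0.039102.
z = (p̂₁ − p̂₂)/SE = (0.46970 − 0.14352)/0.039102 = 0.32618/0.039102 = 8.342.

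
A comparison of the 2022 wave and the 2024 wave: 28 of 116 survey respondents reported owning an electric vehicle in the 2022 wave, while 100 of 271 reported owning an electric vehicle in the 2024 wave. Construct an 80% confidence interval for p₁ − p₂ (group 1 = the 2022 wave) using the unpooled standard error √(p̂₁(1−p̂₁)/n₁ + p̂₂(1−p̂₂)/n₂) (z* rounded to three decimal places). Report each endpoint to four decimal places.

p̂₁ = 28/116 = 0.24138, p̂₂ = 100/271 = 0.36900; p̂₁ − p̂₂ = -0.12762.
Unpooled SE = √(p̂₁(1−p̂₁)/n₁ + p̂₂(1−p̂₂)/n₂) = √(0.001578581 + 0.000859188) = 0.049374.
z* = 1.282 at the 80% level. Margin = 1.282·0.049374 = 0.06330.
CI: -0.12762 ± 0.06330 = (-0.1909, -0.0643).

(-0.1909, -0.0643)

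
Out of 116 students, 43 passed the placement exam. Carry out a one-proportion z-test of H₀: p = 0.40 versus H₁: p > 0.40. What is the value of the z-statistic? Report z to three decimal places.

z = -0.644

Sample proportion p̂ = 43/116 = 0.37069.
Null standard error: √(0.40·0.60/116) = √0.002068966 = 0.045486.
z = (p̂ − p₀)/SE = (0.37069 − 0.40)/0.045486 = -0.644.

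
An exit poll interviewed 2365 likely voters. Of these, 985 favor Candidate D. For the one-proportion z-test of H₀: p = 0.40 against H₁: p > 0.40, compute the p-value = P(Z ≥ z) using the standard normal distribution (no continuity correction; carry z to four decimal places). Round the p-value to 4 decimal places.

p-value = 0.0508

p̂ = 985/2365 = 0.41649.
SE₀ = √(0.40·0.60/2365) = 0.010074.
Test statistic (full precision, shown to 4 dp): z = (985/2365 − 0.40)/SE₀ ≈ 1.6370.
From the standard normal, P(Z ≥ z) = 0.0508.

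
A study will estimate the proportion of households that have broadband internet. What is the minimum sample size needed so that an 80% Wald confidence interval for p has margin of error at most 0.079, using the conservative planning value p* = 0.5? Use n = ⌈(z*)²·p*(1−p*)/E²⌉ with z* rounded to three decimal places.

The 80% critical value is z* = 1.282.
p*(1−p*) = 0.2500.
Required n before rounding: 1.643524 × 0.2500 / 0.079² = 65.836.
⌈65.836⌉ = 66.

n = 66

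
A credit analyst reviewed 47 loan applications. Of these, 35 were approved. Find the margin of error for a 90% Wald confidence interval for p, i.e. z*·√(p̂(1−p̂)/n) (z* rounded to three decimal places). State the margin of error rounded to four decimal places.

With x = 35 successes in n = 47, p̂ = 0.74468.
Standard error of p̂: √(0.190131/47) = √0.004045346 = 0.063603.
The 90% critical value is z* = 1.645.
Margin of error = z*·SE = 1.645 × 0.063603 = 0.1046.

ME = 0.1046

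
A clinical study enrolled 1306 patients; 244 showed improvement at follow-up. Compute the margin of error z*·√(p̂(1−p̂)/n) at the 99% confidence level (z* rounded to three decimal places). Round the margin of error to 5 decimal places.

ME = 0.02778

With x = 244 successes in n = 1306, p̂ = 0.18683.
SE = √(p̂(1−p̂)/n) = √(0.151925/1306) = 0.010786.
z* = 2.576 at the 99% level.
Margin of error = z*·SE = 2.576 × 0.010786 = 0.02778.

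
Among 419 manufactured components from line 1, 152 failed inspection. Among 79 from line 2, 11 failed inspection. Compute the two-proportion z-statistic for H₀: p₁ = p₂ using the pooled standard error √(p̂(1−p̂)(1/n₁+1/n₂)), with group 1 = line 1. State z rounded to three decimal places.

z = 3.884

Sample proportions: p̂₁ = 152/419 = 0.36277 and p̂₂ = 11/79 = 0.13924.
Pooled p̂ = (152+11)/(419+79) = 163/498 = 0.32731.
SE = √[p̂(1−p̂)(1/n₁+1/n₂)] = √[0.32731·0.67269·(1/419+1/79)] ≈ 0.057555.
z = 0.22353/0.057555 = 3.884.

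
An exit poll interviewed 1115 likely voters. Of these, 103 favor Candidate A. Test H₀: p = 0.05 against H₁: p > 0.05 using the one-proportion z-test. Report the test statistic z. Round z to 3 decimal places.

Sample proportion p̂ = 103/1115 = 0.09238.
Null standard error: √(0.05·0.95/1115) = √0.000042601 = 0.006527.
z = (p̂ − p₀)/SE = (0.09238 − 0.05)/0.006527 = 6.493.

z = 6.493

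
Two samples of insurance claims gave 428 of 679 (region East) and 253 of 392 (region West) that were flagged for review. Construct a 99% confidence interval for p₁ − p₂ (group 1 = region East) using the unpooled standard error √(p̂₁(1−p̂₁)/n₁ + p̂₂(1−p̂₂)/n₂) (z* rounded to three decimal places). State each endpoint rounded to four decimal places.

p̂₁ = 428/679 = 0.63034, p̂₂ = 253/392 = 0.64541; p̂₁ − p̂₂ = -0.01507.
Unpooled SE = √(p̂₁(1−p̂₁)/n₁ + p̂₂(1−p̂₂)/n₂) = √(0.000343169 + 0.000583818) = 0.030446.
For 99% confidence, z* = 2.576. Margin = 2.576·0.030446 = 0.07843.
CI: -0.01507 ± 0.07843 = (-0.0935, 0.0634).

(-0.0935, 0.0634)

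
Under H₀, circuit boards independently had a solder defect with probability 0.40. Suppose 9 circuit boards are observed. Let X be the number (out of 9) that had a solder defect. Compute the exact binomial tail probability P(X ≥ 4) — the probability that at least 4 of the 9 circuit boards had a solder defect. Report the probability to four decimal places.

X is binomial with n = 9 and p = 0.40.
P(X ≥ 4) = Σ_{j=4}^{9} C(9,j)·0.40^j·0.60^{9−j}.
= 0.250823 + 0.167215 + 0.074318 + 0.021234 + 0.003539 + 0.000262 = 0.5174.

P = 0.5174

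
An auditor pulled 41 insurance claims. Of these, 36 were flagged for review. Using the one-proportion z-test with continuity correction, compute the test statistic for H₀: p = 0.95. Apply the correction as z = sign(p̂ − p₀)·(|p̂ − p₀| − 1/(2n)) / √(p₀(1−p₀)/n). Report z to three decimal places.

z = -1.756

Sample proportion p̂ = 36/41 = 0.87805. p̂ − p₀ = -0.071951.
1/(2n) = 0.012195.
Corrected numerator: |-0.071951| − 0.012195 = 0.059756.
Null standard error: √(0.95·0.05/41) = √0.001158537 = 0.034037.
z = (−)0.059756/0.034037 = -1.756.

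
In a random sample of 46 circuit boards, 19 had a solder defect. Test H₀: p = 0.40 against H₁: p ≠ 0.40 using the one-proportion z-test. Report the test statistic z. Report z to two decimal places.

Sample proportion p̂ = 19/46 = 0.41304.
Under H₀, SE = √(p₀(1−p₀)/n) = √(0.40·0.60/46) = √0.005217391 = 0.072232.
z = (0.41304 − 0.40)/0.072232 = 0.01304/0.072232 = 0.18.

z = 0.18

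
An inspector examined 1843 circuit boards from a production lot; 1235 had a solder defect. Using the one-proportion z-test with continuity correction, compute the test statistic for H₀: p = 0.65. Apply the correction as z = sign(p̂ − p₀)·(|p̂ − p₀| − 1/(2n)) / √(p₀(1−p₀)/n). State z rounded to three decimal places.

p̂ = 1235/1843 = 0.67010. p̂ − p₀ = 0.020103.
Continuity correction 1/(2n) = 1/3686 = 0.000271.
Corrected numerator: |0.020103| − 0.000271 = 0.019832.
SE₀ = √(0.65·0.35/1843) = 0.011110.
z = +0.019832/0.011110 = 1.785.

z = 1.785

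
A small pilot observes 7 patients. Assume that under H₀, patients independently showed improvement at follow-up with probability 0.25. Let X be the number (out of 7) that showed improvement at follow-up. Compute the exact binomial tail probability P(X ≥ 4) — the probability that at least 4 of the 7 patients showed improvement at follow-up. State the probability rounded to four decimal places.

X ~ Binomial(n=7, p=0.25).
P(X ≥ 4) = C(7,4)·0.25^4·0.75^3 + C(7,5)·0.25^5·0.75^2 + C(7,6)·0.25^6·0.75^1 + C(7,7)·0.25^7·0.75^0.
= 0.057678 + 0.011536 + 0.001282 + 0.000061 = 0.0706.

P = 0.0706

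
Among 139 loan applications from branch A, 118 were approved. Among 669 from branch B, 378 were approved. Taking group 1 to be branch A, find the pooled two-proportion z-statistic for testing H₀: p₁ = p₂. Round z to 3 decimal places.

z = 6.256

p̂₁ = 118/139 = 0.84892, p̂₂ = 378/669 = 0.56502.
Pooling: p̂ = 496/808 = 0.61386.
Pooled SE = √[0.2370356·0.00868901] ≈ 0.045383.
z = 0.28390/0.045383 = 6.256.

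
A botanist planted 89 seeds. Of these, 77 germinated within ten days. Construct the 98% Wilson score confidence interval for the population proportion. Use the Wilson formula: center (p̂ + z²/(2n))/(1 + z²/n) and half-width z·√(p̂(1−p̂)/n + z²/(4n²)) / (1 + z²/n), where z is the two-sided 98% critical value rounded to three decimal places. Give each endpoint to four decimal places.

(0.7598, 0.9286)

p̂ = 77/89 = 0.86517; z = 2.326, so z² = 5.410276.
1 + z²/n = 1.060790.
Center = (0.86517 + 0.030395)/1.060790 = 0.84424.
Radicand: p̂(1−p̂)/n + z²/(4n²) = 0.001310696 + 0.000170757 = 0.001481453.
Half-width = 2.326·√0.001481453/1.060790 = 0.08440.
Interval: 0.84424 ± 0.08440 → (0.7598, 0.9286).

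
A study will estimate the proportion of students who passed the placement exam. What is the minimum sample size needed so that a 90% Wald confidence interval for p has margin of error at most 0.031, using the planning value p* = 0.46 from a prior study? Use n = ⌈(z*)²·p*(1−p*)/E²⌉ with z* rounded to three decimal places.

z* = 1.645 at the 90% level.
p*(1−p*) = 0.46·0.54 = 0.2484.
(z*)²·p*(1−p*)/E² = 2.706025·0.2484/0.000961 = 699.455.
⌈699.455⌉ = 700.

n = 700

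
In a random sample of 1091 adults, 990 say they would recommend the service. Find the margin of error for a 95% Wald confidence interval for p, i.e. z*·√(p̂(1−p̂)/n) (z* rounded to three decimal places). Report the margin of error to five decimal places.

With x = 990 successes in n = 1091, p̂ = 0.90742.
Standard error of p̂: √(0.084005/1091) = √0.000076999 = 0.008775.
z* = 1.960 at the 95% level.
So ME = 0.01720.

ME = 0.01720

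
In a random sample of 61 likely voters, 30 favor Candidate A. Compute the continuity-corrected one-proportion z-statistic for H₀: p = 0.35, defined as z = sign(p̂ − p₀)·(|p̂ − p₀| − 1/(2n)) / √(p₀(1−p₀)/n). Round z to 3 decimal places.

z = 2.188

Sample proportion p̂ = 30/61 = 0.49180. p̂ − p₀ = 0.141803.
1/(2n) = 0.008197.
Corrected numerator: |0.141803| − 0.008197 = 0.133606.
Under H₀, SE = √(p₀(1−p₀)/n) = √(0.35·0.65/61) = √0.003729508 = 0.061070.
z = (+)0.133606/0.061070 = 2.188.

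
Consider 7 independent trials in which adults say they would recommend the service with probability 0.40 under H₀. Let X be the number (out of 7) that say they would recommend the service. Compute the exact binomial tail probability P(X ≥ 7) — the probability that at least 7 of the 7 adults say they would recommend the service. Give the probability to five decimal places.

X ~ Binomial(n=7, p=0.40).
P(X ≥ 7) = C(7,7)·0.40^7·0.60^0.
= 0.001638 = 0.00164.

P = 0.00164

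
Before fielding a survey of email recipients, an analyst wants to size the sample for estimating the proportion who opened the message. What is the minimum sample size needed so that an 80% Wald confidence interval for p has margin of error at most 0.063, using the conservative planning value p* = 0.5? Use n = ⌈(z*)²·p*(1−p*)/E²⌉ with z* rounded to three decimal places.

The 80% critical value is z* = 1.282.
p*(1−p*) = 0.2500.
Required n before rounding: 1.643524 × 0.2500 / 0.063² = 103.523.
⌈103.523⌉ = 104.

n = 104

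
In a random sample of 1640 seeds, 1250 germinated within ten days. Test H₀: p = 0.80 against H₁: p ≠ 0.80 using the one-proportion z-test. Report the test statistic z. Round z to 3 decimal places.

p̂ = 1250/1640 = 0.76220.
Under H₀, SE = √(p₀(1−p₀)/n) = √(0.80·0.20/1640) = √0.000097561 = 0.009877.
Test statistic: z = -0.03780/0.009877 = -3.827.

z = -3.827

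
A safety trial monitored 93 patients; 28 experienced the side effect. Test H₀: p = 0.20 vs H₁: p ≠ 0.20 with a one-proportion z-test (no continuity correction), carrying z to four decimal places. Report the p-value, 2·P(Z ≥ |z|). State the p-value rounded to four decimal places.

p-value = 0.0148

Sample proportion p̂ = 28/93 = 0.30108.
SE₀ = √(0.20·0.80/93) = 0.041478.
z = (p̂ − p₀)/SE = (28/93 − 0.20)/0.041478 ≈ 2.4368.
From the standard normal, 2·P(Z ≥ |z|) = 0.0148.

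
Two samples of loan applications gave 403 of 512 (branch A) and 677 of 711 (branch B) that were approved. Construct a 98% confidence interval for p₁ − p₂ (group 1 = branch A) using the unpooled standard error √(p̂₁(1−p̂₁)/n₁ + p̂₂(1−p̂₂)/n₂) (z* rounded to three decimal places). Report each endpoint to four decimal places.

(-0.2111, -0.1191)

p̂₁ = 0.78711, p̂₂ = 0.95218, so the observed difference is -0.16507.
SE = √(0.000327282 + 0.000064041) = √0.000391323 = 0.019782.
The 98% critical value is z* = 2.326. Margin of error = 0.04601.
CI: -0.16507 ± 0.04601 = (-0.2111, -0.1191).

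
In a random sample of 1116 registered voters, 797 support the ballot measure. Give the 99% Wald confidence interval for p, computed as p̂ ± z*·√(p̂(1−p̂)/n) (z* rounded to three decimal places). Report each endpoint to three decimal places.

p̂ = 797/1116 = 0.71416.
Standard error of p̂: √(0.204136/1116) = √0.000182918 = 0.013525.
For 99% confidence, z* = 2.576.
Margin = 2.576·0.013525 = 0.03484.
Interval: 0.71416 ± 0.03484 → (0.679, 0.749).

(0.679, 0.749)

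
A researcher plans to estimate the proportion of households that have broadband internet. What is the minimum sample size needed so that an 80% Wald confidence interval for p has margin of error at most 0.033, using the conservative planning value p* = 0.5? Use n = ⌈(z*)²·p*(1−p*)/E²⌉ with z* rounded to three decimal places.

For 80% confidence, z* = 1.282.
p*(1−p*) = 0.50·0.50 = 0.2500.
(z*)²·p*(1−p*)/E² = 1.643524·0.2500/0.001089 = 377.301.
Rounding up, n = 378.

n = 378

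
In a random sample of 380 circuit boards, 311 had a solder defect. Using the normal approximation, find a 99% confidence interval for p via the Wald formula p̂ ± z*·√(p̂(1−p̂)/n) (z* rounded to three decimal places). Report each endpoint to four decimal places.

(0.7675, 0.8694)

p̂ = 311/380 = 0.81842.
Standard error of p̂: √(0.148608/380) = √0.000391074 = 0.019776.
z* = 2.576 at the 99% level.
Margin of error: 2.576 × 0.019776 = 0.05094.
CI: 0.81842 ± 0.05094 = (0.7675, 0.8694).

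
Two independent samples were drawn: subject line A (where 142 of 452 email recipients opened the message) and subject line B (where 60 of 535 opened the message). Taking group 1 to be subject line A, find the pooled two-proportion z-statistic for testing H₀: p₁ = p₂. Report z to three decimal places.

z = 7.837

Sample proportions: p̂₁ = 142/452 = 0.31416 and p̂₂ = 60/535 = 0.11215.
Pooling: p̂ = 202/987 = 0.20466.
Pooled SE = √[0.1627746·0.00408155] ≈ 0.025775.
z = 0.20201/0.025775 = 7.837.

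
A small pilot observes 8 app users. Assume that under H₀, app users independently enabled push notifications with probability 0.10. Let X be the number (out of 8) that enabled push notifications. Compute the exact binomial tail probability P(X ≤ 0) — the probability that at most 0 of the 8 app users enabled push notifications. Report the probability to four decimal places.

P = 0.4305

X is binomial with n = 8 and p = 0.10.
P(X ≤ 0) = C(8,0)·0.10^0·0.90^8.
= 0.430467 = 0.4305.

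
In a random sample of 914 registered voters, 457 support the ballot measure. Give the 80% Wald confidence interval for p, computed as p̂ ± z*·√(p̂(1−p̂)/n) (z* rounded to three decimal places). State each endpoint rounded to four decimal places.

Sample proportion p̂ = 457/914 = 0.50000.
Standard error of p̂: √(0.250000/914) = √0.000273523 = 0.016539.
The 80% critical value is z* = 1.282.
Margin = 1.282·0.016539 = 0.02120.
CI: 0.50000 ± 0.02120 = (0.4788, 0.5212).

(0.4788, 0.5212)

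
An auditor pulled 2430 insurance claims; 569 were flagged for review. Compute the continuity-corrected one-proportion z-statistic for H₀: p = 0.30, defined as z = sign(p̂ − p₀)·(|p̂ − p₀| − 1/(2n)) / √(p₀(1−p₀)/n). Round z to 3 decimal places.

z = -7.061

The sample proportion is 569/2430 = 0.23416. p̂ − p₀ = -0.065844.
Continuity correction 1/(2n) = 1/4860 = 0.000206.
Corrected numerator: |-0.065844| − 0.000206 = 0.065638.
Under H₀, SE = √(p₀(1−p₀)/n) = √(0.30·0.70/2430) = √0.000086420 = 0.009296.
z = −0.065638/0.009296 = -7.061.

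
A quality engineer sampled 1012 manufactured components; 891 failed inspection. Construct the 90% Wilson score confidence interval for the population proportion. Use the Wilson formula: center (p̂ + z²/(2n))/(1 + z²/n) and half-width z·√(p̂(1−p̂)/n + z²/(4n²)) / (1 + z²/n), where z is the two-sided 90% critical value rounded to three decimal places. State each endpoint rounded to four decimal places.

Here p̂ = 891/1012 = 0.88043 and z = 1.645 (z² = 2.706025).
1 + z²/n = 1.002674.
Center = (0.88043 + 0.001337)/1.002674 = 0.87942.
Radicand: p̂(1−p̂)/n + z²/(4n²) = 0.000104021 + 0.000000661 = 0.000104682.
Half-width = z·√(radicand)/denom = 1.645·0.010231/1.002674 = 0.01679.
CI: 0.87942 ± 0.01679 = (0.8626, 0.8962).

(0.8626, 0.8962)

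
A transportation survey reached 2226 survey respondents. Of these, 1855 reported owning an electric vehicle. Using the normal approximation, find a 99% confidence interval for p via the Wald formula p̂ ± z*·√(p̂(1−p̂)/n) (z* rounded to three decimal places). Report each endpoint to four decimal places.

p̂ = 1855/2226 = 0.83333.
SE(p̂) = √(0.83333·0.16667/2226) = 0.007899.
z* = 2.576 at the 99% level.
Margin = 2.576·0.007899 = 0.02035.
Interval: 0.83333 ± 0.02035 → (0.8130, 0.8537).

(0.8130, 0.8537)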